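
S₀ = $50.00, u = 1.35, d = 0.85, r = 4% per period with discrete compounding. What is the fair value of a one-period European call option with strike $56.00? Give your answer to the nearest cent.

$4.20

Risk-neutral probability p = (1 + 0.04 − 0.85)/(1.35 − 0.85) = 0.1900/0.5000 = 0.3800
Terminal stock prices: S_u = 67.5, S_d = 42.5
Terminal payoffs (S − K): max(11.5, 0) = 11.5, max(-13.5, 0) = 0
Node 0 (S = 50): V_0 = 1/1.04·[0.3800·11.5000 + 0.6200·0.0000] = 4.2019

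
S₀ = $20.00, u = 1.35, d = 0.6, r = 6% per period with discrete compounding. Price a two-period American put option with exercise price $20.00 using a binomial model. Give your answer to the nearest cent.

$3.72

Risk-neutral probability p = (1 + 0.06 − 0.6)/(1.35 − 0.6) = 0.4600/0.7500 = 0.6133
Terminal stock prices: S_uu = 36.45, S_ud = 16.2, S_dd = 7.2
Terminal payoffs (K − S): max(-16.45, 0) = 0, max(3.8, 0) = 3.8, max(12.8, 0) = 12.8
Node u (S = 27): continuation = 1/1.06·[0.6133·0.0000 + 0.3867·3.8000] = 1.3862; exercise value = 0.0000 ≤ continuation, so V_u = 1.3862
Node d (S = 12): continuation = 1/1.06·[0.6133·3.8000 + 0.3867·12.8000] = 6.8679; exercise value = 8.0000 > continuation, so V_d = 8.0000 (exercise)
Node 0 (S = 20): continuation = 1/1.06·[0.6133·1.3862 + 0.3867·8.0000] = 3.7203; exercise value = 0.0000 ≤ continuation, so V_0 = 3.7203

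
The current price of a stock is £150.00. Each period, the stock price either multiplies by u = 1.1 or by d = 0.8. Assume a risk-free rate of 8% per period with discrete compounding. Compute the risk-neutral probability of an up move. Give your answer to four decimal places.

p = 0.9333

Risk-neutral probability p = (1 + 0.08 − 0.8)/(1.1 − 0.8) = 0.2800/0.3000 = 0.9333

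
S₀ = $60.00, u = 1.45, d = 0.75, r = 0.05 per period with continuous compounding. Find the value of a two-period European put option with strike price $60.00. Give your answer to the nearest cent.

$7.71

Risk-neutral probability p = (e^0.05 − 0.75)/(1.45 − 0.75) = 0.3013/0.7000 = 0.4304
Terminal stock prices: S_uu = 126.2, S_ud = 65.25, S_dd = 33.75
Terminal payoffs (K − S): max(-66.15, 0) = 0, max(-5.25, 0) = 0, max(26.25, 0) = 26.25
Node u (S = 87): V_u = e^(−0.05)·[0.4304·0.0000 + 0.5696·0.0000] = 0.0000
Node d (S = 45): V_d = e^(−0.05)·[0.4304·0.0000 + 0.5696·26.2500] = 14.2231
Node 0 (S = 60): V_0 = e^(−0.05)·[0.4304·0.0000 + 0.5696·14.2231] = 7.7065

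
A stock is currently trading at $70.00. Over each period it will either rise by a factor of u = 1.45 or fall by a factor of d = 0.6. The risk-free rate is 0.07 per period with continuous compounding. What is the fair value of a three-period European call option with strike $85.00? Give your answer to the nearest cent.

Risk-neutral probability p = (e^0.07 − 0.6)/(1.45 − 0.6) = 0.4725/0.8500 = 0.5559
Terminal stock prices: S_uuu = 213.4, S_uud = 88.31, S_udd = 36.54, S_ddd = 15.12
Terminal payoffs (S − K): max(128.4, 0) = 128.4, max(3.305, 0) = 3.305, max(-48.46, 0) = 0, max(-69.88, 0) = 0
Node uu (S = 147.2): V_uu = e^(−0.07)·[0.5559·128.4038 + 0.4441·3.3050] = 67.9215
Node ud (S = 60.9): V_ud = e^(−0.07)·[0.5559·3.3050 + 0.4441·0.0000] = 1.7130
Node dd (S = 25.2): V_dd = e^(−0.07)·[0.5559·0.0000 + 0.4441·0.0000] = 0.0000
Node u (S = 101.5): V_u = e^(−0.07)·[0.5559·67.9215 + 0.4441·1.7130] = 35.9138
Node d (S = 42): V_d = e^(−0.07)·[0.5559·1.7130 + 0.4441·0.0000] = 0.8879
Node 0 (S = 70): V_0 = e^(−0.07)·[0.5559·35.9138 + 0.4441·0.8879] = 18.9821

$18.98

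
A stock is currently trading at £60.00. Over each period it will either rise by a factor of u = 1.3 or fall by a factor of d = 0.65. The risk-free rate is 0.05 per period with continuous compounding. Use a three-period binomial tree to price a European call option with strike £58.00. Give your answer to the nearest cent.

Risk-neutral probability p = (e^0.05 − 0.65)/(1.3 − 0.65) = 0.4013/0.6500 = 0.6173
Terminal stock prices: S_uuu = 131.8, S_uud = 65.91, S_udd = 32.96, S_ddd = 16.48
Terminal payoffs (S − K): max(73.82, 0) = 73.82, max(7.91, 0) = 7.91, max(-25.04, 0) = 0, max(-41.52, 0) = 0
Node uu (S = 101.4): V_uu = e^(−0.05)·[0.6173·73.8200 + 0.3827·7.9100] = 46.2287
Node ud (S = 50.7): V_ud = e^(−0.05)·[0.6173·7.9100 + 0.3827·0.0000] = 4.6450
Node dd (S = 25.35): V_dd = e^(−0.05)·[0.6173·0.0000 + 0.3827·0.0000] = 0.0000
Node u (S = 78): V_u = e^(−0.05)·[0.6173·46.2287 + 0.3827·4.6450] = 28.8377
Node d (S = 39): V_d = e^(−0.05)·[0.6173·4.6450 + 0.3827·0.0000] = 2.7277
Node 0 (S = 60): V_0 = e^(−0.05)·[0.6173·28.8377 + 0.3827·2.7277] = 17.9273

£17.93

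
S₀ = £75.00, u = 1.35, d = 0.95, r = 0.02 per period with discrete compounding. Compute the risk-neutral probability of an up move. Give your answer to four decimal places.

p = 0.1750

Risk-neutral probability p = (1 + 0.02 − 0.95)/(1.35 − 0.95) = 0.0700/0.4000 = 0.1750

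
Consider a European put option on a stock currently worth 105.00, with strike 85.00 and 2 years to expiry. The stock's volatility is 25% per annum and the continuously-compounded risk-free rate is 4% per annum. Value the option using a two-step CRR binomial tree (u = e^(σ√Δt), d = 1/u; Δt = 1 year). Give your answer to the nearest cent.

4.56

CRR parameters: u = e^(σ√Δt) = e^(0.25·√1) = 1.2840, d = 1/u = 0.7788
Per-period rate: rΔt = 0.04·1 = 0.04, so R = e^0.04 = 1.0408
Risk-neutral probability p = (e^0.04 − 0.7788)/(1.2840 − 0.7788) = 0.2620/0.5052 = 0.5186
Terminal stock prices: S_uu = 173.1, S_ud = 105, S_dd = 63.69
Terminal payoffs (K − S): max(-88.12, 0) = 0, max(-20, 0) = 0, max(21.31, 0) = 21.31
Node u (S = 134.8): V_u = e^(−0.04)·[0.5186·0.0000 + 0.4814·0.0000] = 0.0000
Node d (S = 81.77): V_d = e^(−0.04)·[0.5186·0.0000 + 0.4814·21.3143] = 9.8583
Node 0 (S = 105): V_0 = e^(−0.04)·[0.5186·0.0000 + 0.4814·9.8583] = 4.5597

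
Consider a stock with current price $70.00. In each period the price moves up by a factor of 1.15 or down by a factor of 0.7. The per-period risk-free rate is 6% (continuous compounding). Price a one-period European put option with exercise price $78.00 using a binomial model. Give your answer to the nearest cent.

$5.35

Risk-neutral probability p = (e^0.06 − 0.7)/(1.15 − 0.7) = 0.3618/0.4500 = 0.8041
Terminal stock prices: S_u = 80.5, S_d = 49
Terminal payoffs (K − S): max(-2.5, 0) = 0, max(29, 0) = 29
Node 0 (S = 70): V_0 = e^(−0.06)·[0.8041·0.0000 + 0.1959·29.0000] = 5.3508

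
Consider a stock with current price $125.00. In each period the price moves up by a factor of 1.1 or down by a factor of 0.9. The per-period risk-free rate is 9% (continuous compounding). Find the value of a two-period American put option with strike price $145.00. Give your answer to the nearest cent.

Risk-neutral probability p = (e^0.09 − 0.9)/(1.1 − 0.9) = 0.1942/0.2000 = 0.9709
Terminal stock prices: S_uu = 151.3, S_ud = 123.8, S_dd = 101.2
Terminal payoffs (K − S): max(-6.25, 0) = 0, max(21.25, 0) = 21.25, max(43.75, 0) = 43.75
Node u (S = 137.5): continuation = e^(−0.09)·[0.9709·0.0000 + 0.0291·21.2500] = 0.5657; exercise value = 7.5000 > continuation, so V_u = 7.5000 (exercise)
Node d (S = 112.5): continuation = e^(−0.09)·[0.9709·21.2500 + 0.0291·43.7500] = 20.0200; exercise value = 32.5000 > continuation, so V_d = 32.5000 (exercise)
Node 0 (S = 125): continuation = e^(−0.09)·[0.9709·7.5000 + 0.0291·32.5000] = 7.5200; exercise value = 20.0000 > continuation, so V_0 = 20.0000 (exercise)

$20.00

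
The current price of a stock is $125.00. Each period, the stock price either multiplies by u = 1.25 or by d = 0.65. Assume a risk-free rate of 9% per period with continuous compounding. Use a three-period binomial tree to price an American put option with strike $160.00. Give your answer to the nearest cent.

$35.00

Risk-neutral probability p = (e^0.09 − 0.65)/(1.25 − 0.65) = 0.4442/0.6000 = 0.7403
Terminal stock prices: S_uuu = 244.1, S_uud = 127, S_udd = 66.02, S_ddd = 34.33
Terminal payoffs (K − S): max(-84.14, 0) = 0, max(33.05, 0) = 33.05, max(93.98, 0) = 93.98, max(125.7, 0) = 125.7
Node uu (S = 195.3): continuation = e^(−0.09)·[0.7403·0.0000 + 0.2597·33.0469] = 7.8439; exercise value = 0.0000 ≤ continuation, so V_uu = 7.8439
Node ud (S = 101.6): continuation = e^(−0.09)·[0.7403·33.0469 + 0.2597·93.9844] = 44.6665; exercise value = 58.4375 > continuation, so V_ud = 58.4375 (exercise)
Node dd (S = 52.81): continuation = e^(−0.09)·[0.7403·93.9844 + 0.2597·125.6719] = 93.4165; exercise value = 107.1875 > continuation, so V_dd = 107.1875 (exercise)
Node u (S = 156.2): continuation = e^(−0.09)·[0.7403·7.8439 + 0.2597·58.4375] = 19.1775; exercise value = 3.7500 ≤ continuation, so V_u = 19.1775
Node d (S = 81.25): continuation = e^(−0.09)·[0.7403·58.4375 + 0.2597·107.1875] = 64.9790; exercise value = 78.7500 > continuation, so V_d = 78.7500 (exercise)
Node 0 (S = 125): continuation = e^(−0.09)·[0.7403·19.1775 + 0.2597·78.7500] = 31.6668; exercise value = 35.0000 > continuation, so V_0 = 35.0000 (exercise)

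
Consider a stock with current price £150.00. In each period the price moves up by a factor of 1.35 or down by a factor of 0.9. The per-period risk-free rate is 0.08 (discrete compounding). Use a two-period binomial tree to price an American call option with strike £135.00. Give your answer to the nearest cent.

Risk-neutral probability p = (1 + 0.08 − 0.9)/(1.35 − 0.9) = 0.1800/0.4500 = 0.4000
Terminal stock prices: S_uu = 273.4, S_ud = 182.2, S_dd = 121.5
Terminal payoffs (S − K): max(138.4, 0) = 138.4, max(47.25, 0) = 47.25, max(-13.5, 0) = 0
Node u (S = 202.5): continuation = 1/1.08·[0.4000·138.3750 + 0.6000·47.2500] = 77.5000; exercise value = 67.5000 ≤ continuation, so V_u = 77.5000
Node d (S = 135): continuation = 1/1.08·[0.4000·47.2500 + 0.6000·0.0000] = 17.5000; exercise value = 0.0000 ≤ continuation, so V_d = 17.5000
Node 0 (S = 150): continuation = 1/1.08·[0.4000·77.5000 + 0.6000·17.5000] = 38.4259; exercise value = 15.0000 ≤ continuation, so V_0 = 38.4259

£38.43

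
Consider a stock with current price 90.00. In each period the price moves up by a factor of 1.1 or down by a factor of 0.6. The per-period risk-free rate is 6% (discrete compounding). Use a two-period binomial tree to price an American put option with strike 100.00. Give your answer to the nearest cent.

Risk-neutral probability p = (1 + 0.06 − 0.6)/(1.1 − 0.6) = 0.4600/0.5000 = 0.9200
Terminal stock prices: S_uu = 108.9, S_ud = 59.4, S_dd = 32.4
Terminal payoffs (K − S): max(-8.9, 0) = 0, max(40.6, 0) = 40.6, max(67.6, 0) = 67.6
Node u (S = 99): continuation = 1/1.06·[0.9200·0.0000 + 0.0800·40.6000] = 3.0642; exercise value = 1.0000 ≤ continuation, so V_u = 3.0642
Node d (S = 54): continuation = 1/1.06·[0.9200·40.6000 + 0.0800·67.6000] = 40.3396; exercise value = 46.0000 > continuation, so V_d = 46.0000 (exercise)
Node 0 (S = 90): continuation = 1/1.06·[0.9200·3.0642 + 0.0800·46.0000] = 6.1311; exercise value = 10.0000 > continuation, so V_0 = 10.0000 (exercise)

10.00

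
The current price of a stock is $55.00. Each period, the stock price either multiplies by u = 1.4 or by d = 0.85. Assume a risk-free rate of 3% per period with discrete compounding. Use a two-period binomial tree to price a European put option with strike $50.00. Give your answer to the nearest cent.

Risk-neutral probability p = (1 + 0.03 − 0.85)/(1.4 − 0.85) = 0.1800/0.5500 = 0.3273
Terminal stock prices: S_uu = 107.8, S_ud = 65.45, S_dd = 39.74
Terminal payoffs (K − S): max(-57.8, 0) = 0, max(-15.45, 0) = 0, max(10.26, 0) = 10.26
Node u (S = 77): V_u = 1/1.03·[0.3273·0.0000 + 0.6727·0.0000] = 0.0000
Node d (S = 46.75): V_d = 1/1.03·[0.3273·0.0000 + 0.6727·10.2625] = 6.7028
Node 0 (S = 55): V_0 = 1/1.03·[0.3273·0.0000 + 0.6727·6.7028] = 4.3778

$4.38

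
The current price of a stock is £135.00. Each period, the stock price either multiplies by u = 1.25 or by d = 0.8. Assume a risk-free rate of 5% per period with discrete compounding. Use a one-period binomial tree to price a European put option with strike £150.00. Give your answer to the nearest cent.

£17.78

Risk-neutral probability p = (1 + 0.05 − 0.8)/(1.25 − 0.8) = 0.2500/0.4500 = 0.5556
Terminal stock prices: S_u = 168.8, S_d = 108
Terminal payoffs (K − S): max(-18.75, 0) = 0, max(42, 0) = 42
Node 0 (S = 135): V_0 = 1/1.05·[0.5556·0.0000 + 0.4444·42.0000] = 17.7778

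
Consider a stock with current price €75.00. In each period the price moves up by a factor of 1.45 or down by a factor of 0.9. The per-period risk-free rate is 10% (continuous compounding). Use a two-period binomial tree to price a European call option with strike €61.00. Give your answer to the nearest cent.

€25.14

Risk-neutral probability p = (e^0.1 − 0.9)/(1.45 − 0.9) = 0.2052/0.5500 = 0.3730
Terminal stock prices: S_uu = 157.7, S_ud = 97.88, S_dd = 60.75
Terminal payoffs (S − K): max(96.69, 0) = 96.69, max(36.88, 0) = 36.88, max(-0.25, 0) = 0
Node u (S = 108.8): V_u = e^(−0.1)·[0.3730·96.6875 + 0.6270·36.8750] = 53.5549
Node d (S = 67.5): V_d = e^(−0.1)·[0.3730·36.8750 + 0.6270·0.0000] = 12.4467
Node 0 (S = 75): V_0 = e^(−0.1)·[0.3730·53.5549 + 0.6270·12.4467] = 25.1379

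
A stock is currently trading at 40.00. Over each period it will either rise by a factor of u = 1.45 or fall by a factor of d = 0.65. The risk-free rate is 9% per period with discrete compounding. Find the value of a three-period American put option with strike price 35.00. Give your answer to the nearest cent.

Risk-neutral probability p = (1 + 0.09 − 0.65)/(1.45 − 0.65) = 0.4400/0.8000 = 0.5500
Terminal stock prices: S_uuu = 121.9, S_uud = 54.66, S_udd = 24.51, S_ddd = 10.98
Terminal payoffs (K − S): max(-86.94, 0) = 0, max(-19.66, 0) = 0, max(10.49, 0) = 10.49, max(24.02, 0) = 24.02
Node uu (S = 84.1): continuation = 1/1.09·[0.5500·0.0000 + 0.4500·0.0000] = 0.0000; exercise value = 0.0000 ≤ continuation, so V_uu = 0.0000
Node ud (S = 37.7): continuation = 1/1.09·[0.5500·0.0000 + 0.4500·10.4950] = 4.3328; exercise value = 0.0000 ≤ continuation, so V_ud = 4.3328
Node dd (S = 16.9): continuation = 1/1.09·[0.5500·10.4950 + 0.4500·24.0150] = 15.2101; exercise value = 18.1000 > continuation, so V_dd = 18.1000 (exercise)
Node u (S = 58): continuation = 1/1.09·[0.5500·0.0000 + 0.4500·4.3328] = 1.7888; exercise value = 0.0000 ≤ continuation, so V_u = 1.7888
Node d (S = 26): continuation = 1/1.09·[0.5500·4.3328 + 0.4500·18.1000] = 9.6588; exercise value = 9.0000 ≤ continuation, so V_d = 9.6588
Node 0 (S = 40): continuation = 1/1.09·[0.5500·1.7888 + 0.4500·9.6588] = 4.8901; exercise value = 0.0000 ≤ continuation, so V_0 = 4.8901

4.89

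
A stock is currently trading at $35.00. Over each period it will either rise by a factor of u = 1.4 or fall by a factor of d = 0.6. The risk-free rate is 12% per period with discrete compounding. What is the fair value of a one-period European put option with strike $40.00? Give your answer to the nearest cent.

Risk-neutral probability p = (1 + 0.12 − 0.6)/(1.4 − 0.6) = 0.5200/0.8000 = 0.6500
Terminal stock prices: S_u = 49, S_d = 21
Terminal payoffs (K − S): max(-9, 0) = 0, max(19, 0) = 19
Node 0 (S = 35): V_0 = 1/1.12·[0.6500·0.0000 + 0.3500·19.0000] = 5.9375

$5.94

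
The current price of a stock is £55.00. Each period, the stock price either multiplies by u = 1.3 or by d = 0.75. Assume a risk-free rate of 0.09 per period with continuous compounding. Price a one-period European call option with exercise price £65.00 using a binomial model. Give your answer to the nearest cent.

Risk-neutral probability p = (e^0.09 − 0.75)/(1.3 − 0.75) = 0.3442/0.5500 = 0.6258
Terminal stock prices: S_u = 71.5, S_d = 41.25
Terminal payoffs (S − K): max(6.5, 0) = 6.5, max(-23.75, 0) = 0
Node 0 (S = 55): V_0 = e^(−0.09)·[0.6258·6.5000 + 0.3742·0.0000] = 3.7174

£3.72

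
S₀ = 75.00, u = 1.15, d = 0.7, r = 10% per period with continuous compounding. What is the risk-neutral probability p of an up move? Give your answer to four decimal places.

p = 0.9004

Risk-neutral probability p = (e^0.1 − 0.7)/(1.15 − 0.7) = 0.4052/0.4500 = 0.9004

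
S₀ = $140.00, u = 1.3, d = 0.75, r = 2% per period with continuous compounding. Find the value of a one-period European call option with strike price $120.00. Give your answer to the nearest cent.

Risk-neutral probability p = (e^0.02 − 0.75)/(1.3 − 0.75) = 0.2702/0.5500 = 0.4913
Terminal stock prices: S_u = 182, S_d = 105
Terminal payoffs (S − K): max(62, 0) = 62, max(-15, 0) = 0
Node 0 (S = 140): V_0 = e^(−0.02)·[0.4913·62.0000 + 0.5087·0.0000] = 29.8559

$29.86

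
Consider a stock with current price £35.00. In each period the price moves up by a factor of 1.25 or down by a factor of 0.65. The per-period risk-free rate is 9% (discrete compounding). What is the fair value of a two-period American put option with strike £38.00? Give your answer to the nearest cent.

Risk-neutral probability p = (1 + 0.09 − 0.65)/(1.25 − 0.65) = 0.4400/0.6000 = 0.7333
Terminal stock prices: S_uu = 54.69, S_ud = 28.44, S_dd = 14.79
Terminal payoffs (K − S): max(-16.69, 0) = 0, max(9.562, 0) = 9.562, max(23.21, 0) = 23.21
Node u (S = 43.75): continuation = 1/1.09·[0.7333·0.0000 + 0.2667·9.5625] = 2.3394; exercise value = 0.0000 ≤ continuation, so V_u = 2.3394
Node d (S = 22.75): continuation = 1/1.09·[0.7333·9.5625 + 0.2667·23.2125] = 12.1124; exercise value = 15.2500 > continuation, so V_d = 15.2500 (exercise)
Node 0 (S = 35): continuation = 1/1.09·[0.7333·2.3394 + 0.2667·15.2500] = 5.3048; exercise value = 3.0000 ≤ continuation, so V_0 = 5.3048

£5.30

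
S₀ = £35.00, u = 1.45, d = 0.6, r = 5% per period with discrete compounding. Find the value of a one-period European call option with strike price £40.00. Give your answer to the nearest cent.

Risk-neutral probability p = (1 + 0.05 − 0.6)/(1.45 − 0.6) = 0.4500/0.8500 = 0.5294
Terminal stock prices: S_u = 50.75, S_d = 21
Terminal payoffs (S − K): max(10.75, 0) = 10.75, max(-19, 0) = 0
Node 0 (S = 35): V_0 = 1/1.05·[0.5294·10.7500 + 0.4706·0.0000] = 5.4202

£5.42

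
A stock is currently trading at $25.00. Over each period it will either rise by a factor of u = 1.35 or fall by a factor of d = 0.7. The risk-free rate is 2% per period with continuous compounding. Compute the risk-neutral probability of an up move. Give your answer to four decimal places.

p = 0.4926

Risk-neutral probability p = (e^0.02 − 0.7)/(1.35 − 0.7) = 0.3202/0.6500 = 0.4926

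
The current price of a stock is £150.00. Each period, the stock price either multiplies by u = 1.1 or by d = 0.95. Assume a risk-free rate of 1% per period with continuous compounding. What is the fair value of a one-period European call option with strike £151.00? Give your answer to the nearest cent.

£5.55

Risk-neutral probability p = (e^0.01 − 0.95)/(1.1 − 0.95) = 0.0601/0.1500 = 0.4003
Terminal stock prices: S_u = 165, S_d = 142.5
Terminal payoffs (S − K): max(14, 0) = 14, max(-8.5, 0) = 0
Node 0 (S = 150): V_0 = e^(−0.01)·[0.4003·14.0000 + 0.5997·0.0000] = 5.5489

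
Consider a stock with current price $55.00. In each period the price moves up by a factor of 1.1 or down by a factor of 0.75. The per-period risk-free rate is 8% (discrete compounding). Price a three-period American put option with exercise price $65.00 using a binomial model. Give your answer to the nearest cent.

$10.00

Risk-neutral probability p = (1 + 0.08 − 0.75)/(1.1 − 0.75) = 0.3300/0.3500 = 0.9429
Terminal stock prices: S_uuu = 73.21, S_uud = 49.91, S_udd = 34.03, S_ddd = 23.2
Terminal payoffs (K − S): max(-8.205, 0) = 0, max(15.09, 0) = 15.09, max(30.97, 0) = 30.97, max(41.8, 0) = 41.8
Node uu (S = 66.55): continuation = 1/1.08·[0.9429·0.0000 + 0.0571·15.0875] = 0.7983; exercise value = 0.0000 ≤ continuation, so V_uu = 0.7983
Node ud (S = 45.38): continuation = 1/1.08·[0.9429·15.0875 + 0.0571·30.9687] = 14.8102; exercise value = 19.6250 > continuation, so V_ud = 19.6250 (exercise)
Node dd (S = 30.94): continuation = 1/1.08·[0.9429·30.9687 + 0.0571·41.7969] = 29.2477; exercise value = 34.0625 > continuation, so V_dd = 34.0625 (exercise)
Node u (S = 60.5): continuation = 1/1.08·[0.9429·0.7983 + 0.0571·19.6250] = 1.7353; exercise value = 4.5000 > continuation, so V_u = 4.5000 (exercise)
Node d (S = 41.25): continuation = 1/1.08·[0.9429·19.6250 + 0.0571·34.0625] = 18.9352; exercise value = 23.7500 > continuation, so V_d = 23.7500 (exercise)
Node 0 (S = 55): continuation = 1/1.08·[0.9429·4.5000 + 0.0571·23.7500] = 5.1852; exercise value = 10.0000 > continuation, so V_0 = 10.0000 (exercise)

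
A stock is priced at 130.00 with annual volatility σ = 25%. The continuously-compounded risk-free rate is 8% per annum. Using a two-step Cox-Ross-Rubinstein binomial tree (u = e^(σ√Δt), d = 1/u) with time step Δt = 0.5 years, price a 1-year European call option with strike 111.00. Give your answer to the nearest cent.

30.89

CRR parameters: u = e^(σ√Δt) = e^(0.25·√0.5) = 1.1934, d = 1/u = 0.8380
Per-period rate: rΔt = 0.08·0.5 = 0.04, so R = e^0.04 = 1.0408
Risk-neutral probability p = (e^0.04 − 0.8380)/(1.1934 − 0.8380) = 0.2028/0.3554 = 0.5708
Terminal stock prices: S_uu = 185.1, S_ud = 130, S_dd = 91.28
Terminal payoffs (S − K): max(74.14, 0) = 74.14, max(19, 0) = 19, max(-19.72, 0) = 0
Node u (S = 155.1): V_u = e^(−0.04)·[0.5708·74.1355 + 0.4292·19.0000] = 48.4898
Node d (S = 108.9): V_d = e^(−0.04)·[0.5708·19.0000 + 0.4292·0.0000] = 10.4191
Node 0 (S = 130): V_0 = e^(−0.04)·[0.5708·48.4898 + 0.4292·10.4191] = 30.8875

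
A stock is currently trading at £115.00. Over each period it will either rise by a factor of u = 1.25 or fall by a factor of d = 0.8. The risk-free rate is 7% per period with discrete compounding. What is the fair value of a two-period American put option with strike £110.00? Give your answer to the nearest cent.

£6.73

Risk-neutral probability p = (1 + 0.07 − 0.8)/(1.25 − 0.8) = 0.2700/0.4500 = 0.6000
Terminal stock prices: S_uu = 179.7, S_ud = 115, S_dd = 73.6
Terminal payoffs (K − S): max(-69.69, 0) = 0, max(-5, 0) = 0, max(36.4, 0) = 36.4
Node u (S = 143.8): continuation = 1/1.07·[0.6000·0.0000 + 0.4000·0.0000] = 0.0000; exercise value = 0.0000 ≤ continuation, so V_u = 0.0000
Node d (S = 92): continuation = 1/1.07·[0.6000·0.0000 + 0.4000·36.4000] = 13.6075; exercise value = 18.0000 > continuation, so V_d = 18.0000 (exercise)
Node 0 (S = 115): continuation = 1/1.07·[0.6000·0.0000 + 0.4000·18.0000] = 6.7290; exercise value = 0.0000 ≤ continuation, so V_0 = 6.7290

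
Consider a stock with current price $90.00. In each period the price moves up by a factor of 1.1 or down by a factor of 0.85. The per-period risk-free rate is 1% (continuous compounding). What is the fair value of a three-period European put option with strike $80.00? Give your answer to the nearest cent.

$3.16

Risk-neutral probability p = (e^0.01 − 0.85)/(1.1 − 0.85) = 0.1601/0.2500 = 0.6402
Terminal stock prices: S_uuu = 119.8, S_uud = 92.57, S_udd = 71.53, S_ddd = 55.27
Terminal payoffs (K − S): max(-39.79, 0) = 0, max(-12.57, 0) = 0, max(8.472, 0) = 8.472, max(24.73, 0) = 24.73
Node uu (S = 108.9): V_uu = e^(−0.01)·[0.6402·0.0000 + 0.3598·0.0000] = 0.0000
Node ud (S = 84.15): V_ud = e^(−0.01)·[0.6402·0.0000 + 0.3598·8.4725] = 3.0181
Node dd (S = 65.02): V_dd = e^(−0.01)·[0.6402·8.4725 + 0.3598·24.7288] = 14.1790
Node u (S = 99): V_u = e^(−0.01)·[0.6402·0.0000 + 0.3598·3.0181] = 1.0751
Node d (S = 76.5): V_d = e^(−0.01)·[0.6402·3.0181 + 0.3598·14.1790] = 6.9638
Node 0 (S = 90): V_0 = e^(−0.01)·[0.6402·1.0751 + 0.3598·6.9638] = 3.1621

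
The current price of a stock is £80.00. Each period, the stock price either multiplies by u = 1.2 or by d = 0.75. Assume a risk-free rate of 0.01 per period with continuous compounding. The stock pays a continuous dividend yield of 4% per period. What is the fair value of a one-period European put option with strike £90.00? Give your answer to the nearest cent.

Per-period risk-free factor R = e^0.01 = 1.0101; dividend-adjusted growth = e^(0.01−0.04) = 0.9704.
Risk-neutral probability p = (0.9704 − 0.75)/(1.2 − 0.75) = 0.2204/0.4500 = 0.4899
Terminal stock prices: S_u = 96, S_d = 60
Terminal payoffs (K − S): max(-6, 0) = 0, max(30, 0) = 30
Node 0 (S = 80): V_0 = e^(−0.01)·[0.4899·0.0000 + 0.5101·30.0000] = 15.1514

£15.15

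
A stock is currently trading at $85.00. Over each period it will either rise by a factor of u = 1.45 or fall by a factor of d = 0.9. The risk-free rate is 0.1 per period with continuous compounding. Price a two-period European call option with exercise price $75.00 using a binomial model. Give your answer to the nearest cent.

$25.57

Risk-neutral probability p = (e^0.1 − 0.9)/(1.45 − 0.9) = 0.2052/0.5500 = 0.3730
Terminal stock prices: S_uu = 178.7, S_ud = 110.9, S_dd = 68.85
Terminal payoffs (S − K): max(103.7, 0) = 103.7, max(35.92, 0) = 35.92, max(-6.15, 0) = 0
Node u (S = 123.2): V_u = e^(−0.1)·[0.3730·103.7125 + 0.6270·35.9250] = 55.3872
Node d (S = 76.5): V_d = e^(−0.1)·[0.3730·35.9250 + 0.6270·0.0000] = 12.1261
Node 0 (S = 85): V_0 = e^(−0.1)·[0.3730·55.3872 + 0.6270·12.1261] = 25.5744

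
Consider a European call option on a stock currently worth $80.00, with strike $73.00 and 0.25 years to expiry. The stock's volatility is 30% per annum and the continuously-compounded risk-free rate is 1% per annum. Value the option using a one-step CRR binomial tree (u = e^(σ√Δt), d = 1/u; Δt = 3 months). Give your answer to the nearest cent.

$9.37

CRR parameters: u = e^(σ√Δt) = e^(0.3·√0.25) = 1.1618, d = 1/u = 0.8607
Per-period rate: rΔt = 0.01·0.25 = 0.0025, so R = e^0.0025 = 1.0025
Risk-neutral probability p = (e^0.0025 − 0.8607)/(1.1618 − 0.8607) = 0.1418/0.3011 = 0.4709
Terminal stock prices: S_u = 92.95, S_d = 68.86
Terminal payoffs (S − K): max(19.95, 0) = 19.95, max(-4.143, 0) = 0
Node 0 (S = 80): V_0 = e^(−0.0025)·[0.4709·19.9467 + 0.5291·0.0000] = 9.3691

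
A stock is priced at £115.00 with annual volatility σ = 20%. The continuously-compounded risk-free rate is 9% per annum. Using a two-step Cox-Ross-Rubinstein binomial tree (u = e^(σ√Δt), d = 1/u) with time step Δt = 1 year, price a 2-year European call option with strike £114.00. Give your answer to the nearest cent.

£22.86

CRR parameters: u = e^(σ√Δt) = e^(0.2·√1) = 1.2214, d = 1/u = 0.8187
Per-period rate: rΔt = 0.09·1 = 0.09, so R = e^0.09 = 1.0942
Risk-neutral probability p = (e^0.09 − 0.8187)/(1.2214 − 0.8187) = 0.2754/0.4027 = 0.6840
Terminal stock prices: S_uu = 171.6, S_ud = 115, S_dd = 77.09
Terminal payoffs (S − K): max(57.56, 0) = 57.56, max(1, 0) = 1, max(-36.91, 0) = 0
Node u (S = 140.5): V_u = e^(−0.09)·[0.6840·57.5598 + 0.3160·1.0000] = 36.2732
Node d (S = 94.15): V_d = e^(−0.09)·[0.6840·1.0000 + 0.3160·0.0000] = 0.6252
Node 0 (S = 115): V_0 = e^(−0.09)·[0.6840·36.2732 + 0.3160·0.6252] = 22.8572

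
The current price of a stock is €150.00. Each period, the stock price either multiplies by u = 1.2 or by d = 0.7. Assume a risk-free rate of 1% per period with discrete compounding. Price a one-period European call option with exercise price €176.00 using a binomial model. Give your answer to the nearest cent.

€2.46

Risk-neutral probability p = (1 + 0.01 − 0.7)/(1.2 − 0.7) = 0.3100/0.5000 = 0.6200
Terminal stock prices: S_u = 180, S_d = 105
Terminal payoffs (S − K): max(4, 0) = 4, max(-71, 0) = 0
Node 0 (S = 150): V_0 = 1/1.01·[0.6200·4.0000 + 0.3800·0.0000] = 2.4554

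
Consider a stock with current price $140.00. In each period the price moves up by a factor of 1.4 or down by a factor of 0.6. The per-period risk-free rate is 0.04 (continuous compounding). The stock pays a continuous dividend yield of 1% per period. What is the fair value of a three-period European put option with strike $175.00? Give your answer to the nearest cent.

$48.25

Per-period risk-free factor R = e^0.04 = 1.0408; dividend-adjusted growth = e^(0.04−0.01) = 1.0305.
Risk-neutral probability p = (1.0305 − 0.6)/(1.4 − 0.6) = 0.4305/0.8000 = 0.5381
Terminal stock prices: S_uuu = 384.2, S_uud = 164.6, S_udd = 70.56, S_ddd = 30.24
Terminal payoffs (K − S): max(-209.2, 0) = 0, max(10.36, 0) = 10.36, max(104.4, 0) = 104.4, max(144.8, 0) = 144.8
Node uu (S = 274.4): V_uu = e^(−0.04)·[0.5381·0.0000 + 0.4619·10.3600] = 4.5980
Node ud (S = 117.6): V_ud = e^(−0.04)·[0.5381·10.3600 + 0.4619·104.4400] = 51.7083
Node dd (S = 50.4): V_dd = e^(−0.04)·[0.5381·104.4400 + 0.4619·144.7600] = 118.2396
Node u (S = 196): V_u = e^(−0.04)·[0.5381·4.5980 + 0.4619·51.7083] = 25.3261
Node d (S = 84): V_d = e^(−0.04)·[0.5381·51.7083 + 0.4619·118.2396] = 79.2087
Node 0 (S = 140): V_0 = e^(−0.04)·[0.5381·25.3261 + 0.4619·79.2087] = 48.2472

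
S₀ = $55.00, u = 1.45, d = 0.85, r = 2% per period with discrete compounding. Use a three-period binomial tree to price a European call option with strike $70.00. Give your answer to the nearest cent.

$6.69

Risk-neutral probability p = (1 + 0.02 − 0.85)/(1.45 − 0.85) = 0.1700/0.6000 = 0.2833
Terminal stock prices: S_uuu = 167.7, S_uud = 98.29, S_udd = 57.62, S_ddd = 33.78
Terminal payoffs (S − K): max(97.67, 0) = 97.67, max(28.29, 0) = 28.29, max(-12.38, 0) = 0, max(-36.22, 0) = 0
Node uu (S = 115.6): V_uu = 1/1.02·[0.2833·97.6744 + 0.7167·28.2919] = 47.0100
Node ud (S = 67.79): V_ud = 1/1.02·[0.2833·28.2919 + 0.7167·0.0000] = 7.8589
Node dd (S = 39.74): V_dd = 1/1.02·[0.2833·0.0000 + 0.7167·0.0000] = 0.0000
Node u (S = 79.75): V_u = 1/1.02·[0.2833·47.0100 + 0.7167·7.8589] = 18.5801
Node d (S = 46.75): V_d = 1/1.02·[0.2833·7.8589 + 0.7167·0.0000] = 2.1830
Node 0 (S = 55): V_0 = 1/1.02·[0.2833·18.5801 + 0.7167·2.1830] = 6.6950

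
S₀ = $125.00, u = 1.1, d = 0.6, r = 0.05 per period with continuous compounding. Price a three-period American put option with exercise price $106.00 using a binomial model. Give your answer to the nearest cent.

Risk-neutral probability p = (e^0.05 − 0.6)/(1.1 − 0.6) = 0.4513/0.5000 = 0.9025
Terminal stock prices: S_uuu = 166.4, S_uud = 90.75, S_udd = 49.5, S_ddd = 27
Terminal payoffs (K − S): max(-60.38, 0) = 0, max(15.25, 0) = 15.25, max(56.5, 0) = 56.5, max(79, 0) = 79
Node uu (S = 151.3): continuation = e^(−0.05)·[0.9025·0.0000 + 0.0975·15.2500] = 1.4137; exercise value = 0.0000 ≤ continuation, so V_uu = 1.4137
Node ud (S = 82.5): continuation = e^(−0.05)·[0.9025·15.2500 + 0.0975·56.5000] = 18.3303; exercise value = 23.5000 > continuation, so V_ud = 23.5000 (exercise)
Node dd (S = 45): continuation = e^(−0.05)·[0.9025·56.5000 + 0.0975·79.0000] = 55.8303; exercise value = 61.0000 > continuation, so V_dd = 61.0000 (exercise)
Node u (S = 137.5): continuation = e^(−0.05)·[0.9025·1.4137 + 0.0975·23.5000] = 3.3923; exercise value = 0.0000 ≤ continuation, so V_u = 3.3923
Node d (S = 75): continuation = e^(−0.05)·[0.9025·23.5000 + 0.0975·61.0000] = 25.8303; exercise value = 31.0000 > continuation, so V_d = 31.0000 (exercise)
Node 0 (S = 125): continuation = e^(−0.05)·[0.9025·3.3923 + 0.0975·31.0000] = 5.7862; exercise value = 0.0000 ≤ continuation, so V_0 = 5.7862

$5.79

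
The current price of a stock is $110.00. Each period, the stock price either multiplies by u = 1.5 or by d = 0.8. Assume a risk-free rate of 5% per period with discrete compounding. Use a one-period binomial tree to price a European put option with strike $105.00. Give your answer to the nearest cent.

$10.41

Risk-neutral probability p = (1 + 0.05 − 0.8)/(1.5 − 0.8) = 0.2500/0.7000 = 0.3571
Terminal stock prices: S_u = 165, S_d = 88
Terminal payoffs (K − S): max(-60, 0) = 0, max(17, 0) = 17
Node 0 (S = 110): V_0 = 1/1.05·[0.3571·0.0000 + 0.6429·17.0000] = 10.4082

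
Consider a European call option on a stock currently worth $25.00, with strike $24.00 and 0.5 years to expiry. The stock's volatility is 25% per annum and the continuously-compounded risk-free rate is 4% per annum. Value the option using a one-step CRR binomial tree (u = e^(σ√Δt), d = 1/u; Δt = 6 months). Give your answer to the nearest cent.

$2.93

CRR parameters: u = e^(σ√Δt) = e^(0.25·√0.5) = 1.1934, d = 1/u = 0.8380
Per-period rate: rΔt = 0.04·0.5 = 0.02, so R = e^0.02 = 1.0202
Risk-neutral probability p = (e^0.02 − 0.8380)/(1.1934 − 0.8380) = 0.1822/0.3554 = 0.5128
Terminal stock prices: S_u = 29.83, S_d = 20.95
Terminal payoffs (S − K): max(5.834, 0) = 5.834, max(-3.051, 0) = 0
Node 0 (S = 25): V_0 = e^(−0.02)·[0.5128·5.8341 + 0.4872·0.0000] = 2.9323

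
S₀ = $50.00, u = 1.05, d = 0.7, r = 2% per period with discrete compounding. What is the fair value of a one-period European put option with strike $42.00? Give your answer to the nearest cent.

Risk-neutral probability p = (1 + 0.02 − 0.7)/(1.05 − 0.7) = 0.3200/0.3500 = 0.9143
Terminal stock prices: S_u = 52.5, S_d = 35
Terminal payoffs (K − S): max(-10.5, 0) = 0, max(7, 0) = 7
Node 0 (S = 50): V_0 = 1/1.02·[0.9143·0.0000 + 0.0857·7.0000] = 0.5882

$0.59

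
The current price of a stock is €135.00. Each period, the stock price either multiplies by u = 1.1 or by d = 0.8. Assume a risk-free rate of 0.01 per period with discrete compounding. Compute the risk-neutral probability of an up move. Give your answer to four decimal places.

Risk-neutral probability p = (1 + 0.01 − 0.8)/(1.1 − 0.8) = 0.2100/0.3000 = 0.7000

p = 0.7000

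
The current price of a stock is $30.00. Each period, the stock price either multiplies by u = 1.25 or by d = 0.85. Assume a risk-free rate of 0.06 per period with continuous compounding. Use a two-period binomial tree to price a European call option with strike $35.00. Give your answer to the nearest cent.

Risk-neutral probability p = (e^0.06 − 0.85)/(1.25 − 0.85) = 0.2118/0.4000 = 0.5296
Terminal stock prices: S_uu = 46.88, S_ud = 31.88, S_dd = 21.67
Terminal payoffs (S − K): max(11.88, 0) = 11.88, max(-3.125, 0) = 0, max(-13.33, 0) = 0
Node u (S = 37.5): V_u = e^(−0.06)·[0.5296·11.8750 + 0.4704·0.0000] = 5.9227
Node d (S = 25.5): V_d = e^(−0.06)·[0.5296·0.0000 + 0.4704·0.0000] = 0.0000
Node 0 (S = 30): V_0 = e^(−0.06)·[0.5296·5.9227 + 0.4704·0.0000] = 2.9539

$2.95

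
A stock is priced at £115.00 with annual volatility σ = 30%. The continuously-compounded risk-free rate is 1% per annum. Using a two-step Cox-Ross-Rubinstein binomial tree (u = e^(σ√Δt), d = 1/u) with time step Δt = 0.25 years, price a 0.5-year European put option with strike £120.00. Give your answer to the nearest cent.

£12.17

CRR parameters: u = e^(σ√Δt) = e^(0.3·√0.25) = 1.1618, d = 1/u = 0.8607
Per-period rate: rΔt = 0.01·0.25 = 0.0025, so R = e^0.0025 = 1.0025
Risk-neutral probability p = (e^0.0025 − 0.8607)/(1.1618 − 0.8607) = 0.1418/0.3011 = 0.4709
Terminal stock prices: S_uu = 155.2, S_ud = 115, S_dd = 85.19
Terminal payoffs (K − S): max(-35.23, 0) = 0, max(5, 0) = 5, max(34.81, 0) = 34.81
Node u (S = 133.6): V_u = e^(−0.0025)·[0.4709·0.0000 + 0.5291·5.0000] = 2.6390
Node d (S = 98.98): V_d = e^(−0.0025)·[0.4709·5.0000 + 0.5291·34.8059] = 20.7190
Node 0 (S = 115): V_0 = e^(−0.0025)·[0.4709·2.6390 + 0.5291·20.7190] = 12.1749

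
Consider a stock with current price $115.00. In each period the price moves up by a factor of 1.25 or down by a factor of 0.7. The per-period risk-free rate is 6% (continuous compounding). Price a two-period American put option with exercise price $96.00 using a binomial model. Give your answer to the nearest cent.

Risk-neutral probability p = (e^0.06 − 0.7)/(1.25 − 0.7) = 0.3618/0.5500 = 0.6579
Terminal stock prices: S_uu = 179.7, S_ud = 100.6, S_dd = 56.35
Terminal payoffs (K − S): max(-83.69, 0) = 0, max(-4.625, 0) = 0, max(39.65, 0) = 39.65
Node u (S = 143.8): continuation = e^(−0.06)·[0.6579·0.0000 + 0.3421·0.0000] = 0.0000; exercise value = 0.0000 ≤ continuation, so V_u = 0.0000
Node d (S = 80.5): continuation = e^(−0.06)·[0.6579·0.0000 + 0.3421·39.6500] = 12.7749; exercise value = 15.5000 > continuation, so V_d = 15.5000 (exercise)
Node 0 (S = 115): continuation = e^(−0.06)·[0.6579·0.0000 + 0.3421·15.5000] = 4.9940; exercise value = 0.0000 ≤ continuation, so V_0 = 4.9940

$4.99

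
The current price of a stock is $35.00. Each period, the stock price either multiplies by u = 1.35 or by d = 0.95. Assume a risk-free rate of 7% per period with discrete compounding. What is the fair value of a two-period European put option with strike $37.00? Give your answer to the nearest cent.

Risk-neutral probability p = (1 + 0.07 − 0.95)/(1.35 − 0.95) = 0.1200/0.4000 = 0.3000
Terminal stock prices: S_uu = 63.79, S_ud = 44.89, S_dd = 31.59
Terminal payoffs (K − S): max(-26.79, 0) = 0, max(-7.887, 0) = 0, max(5.413, 0) = 5.413
Node u (S = 47.25): V_u = 1/1.07·[0.3000·0.0000 + 0.7000·0.0000] = 0.0000
Node d (S = 33.25): V_d = 1/1.07·[0.3000·0.0000 + 0.7000·5.4125] = 3.5409
Node 0 (S = 35): V_0 = 1/1.07·[0.3000·0.0000 + 0.7000·3.5409] = 2.3165

$2.32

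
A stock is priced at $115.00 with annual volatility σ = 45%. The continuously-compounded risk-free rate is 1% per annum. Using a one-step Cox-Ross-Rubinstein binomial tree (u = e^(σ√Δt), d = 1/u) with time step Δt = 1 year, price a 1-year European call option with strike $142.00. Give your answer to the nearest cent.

$15.20

CRR parameters: u = e^(σ√Δt) = e^(0.45·√1) = 1.5683, d = 1/u = 0.6376
Per-period rate: rΔt = 0.01·1 = 0.01, so R = e^0.01 = 1.0101
Risk-neutral probability p = (e^0.01 − 0.6376)/(1.5683 − 0.6376) = 0.3724/0.9307 = 0.4002
Terminal stock prices: S_u = 180.4, S_d = 73.33
Terminal payoffs (S − K): max(38.36, 0) = 38.36, max(-68.67, 0) = 0
Node 0 (S = 115): V_0 = e^(−0.01)·[0.4002·38.3559 + 0.5998·0.0000] = 15.1958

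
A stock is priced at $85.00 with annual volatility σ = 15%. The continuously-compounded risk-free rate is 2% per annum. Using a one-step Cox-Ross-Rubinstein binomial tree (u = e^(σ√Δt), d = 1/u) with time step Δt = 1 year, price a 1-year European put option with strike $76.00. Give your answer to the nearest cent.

$1.31

CRR parameters: u = e^(σ√Δt) = e^(0.15·√1) = 1.1618, d = 1/u = 0.8607
Per-period rate: rΔt = 0.02·1 = 0.02, so R = e^0.02 = 1.0202
Risk-neutral probability p = (e^0.02 − 0.8607)/(1.1618 − 0.8607) = 0.1595/0.3011 = 0.5297
Terminal stock prices: S_u = 98.76, S_d = 73.16
Terminal payoffs (K − S): max(-22.76, 0) = 0, max(2.84, 0) = 2.84
Node 0 (S = 85): V_0 = e^(−0.02)·[0.5297·0.0000 + 0.4703·2.8398] = 1.3092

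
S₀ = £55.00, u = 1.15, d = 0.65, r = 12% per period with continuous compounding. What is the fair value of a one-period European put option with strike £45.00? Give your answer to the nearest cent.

£0.37

Risk-neutral probability p = (e^0.12 − 0.65)/(1.15 − 0.65) = 0.4775/0.5000 = 0.9550
Terminal stock prices: S_u = 63.25, S_d = 35.75
Terminal payoffs (K − S): max(-18.25, 0) = 0, max(9.25, 0) = 9.25
Node 0 (S = 55): V_0 = e^(−0.12)·[0.9550·0.0000 + 0.0450·9.2500] = 0.3692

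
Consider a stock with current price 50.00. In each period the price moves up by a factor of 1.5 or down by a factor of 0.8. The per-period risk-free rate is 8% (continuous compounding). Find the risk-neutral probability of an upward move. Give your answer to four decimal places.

Risk-neutral probability p = (e^0.08 − 0.8)/(1.5 − 0.8) = 0.2833/0.7000 = 0.4047

p = 0.4047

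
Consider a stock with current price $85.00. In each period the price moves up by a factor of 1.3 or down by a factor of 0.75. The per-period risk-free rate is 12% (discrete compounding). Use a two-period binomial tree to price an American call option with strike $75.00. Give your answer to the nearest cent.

Risk-neutral probability p = (1 + 0.12 − 0.75)/(1.3 − 0.75) = 0.3700/0.5500 = 0.6727
Terminal stock prices: S_uu = 143.7, S_ud = 82.88, S_dd = 47.81
Terminal payoffs (S − K): max(68.65, 0) = 68.65, max(7.875, 0) = 7.875, max(-27.19, 0) = 0
Node u (S = 110.5): continuation = 1/1.12·[0.6727·68.6500 + 0.3273·7.8750] = 43.5357; exercise value = 35.5000 ≤ continuation, so V_u = 43.5357
Node d (S = 63.75): continuation = 1/1.12·[0.6727·7.8750 + 0.3273·0.0000] = 4.7301; exercise value = 0.0000 ≤ continuation, so V_d = 4.7301
Node 0 (S = 85): continuation = 1/1.12·[0.6727·43.5357 + 0.3273·4.7301] = 27.5319; exercise value = 10.0000 ≤ continuation, so V_0 = 27.5319

$27.53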